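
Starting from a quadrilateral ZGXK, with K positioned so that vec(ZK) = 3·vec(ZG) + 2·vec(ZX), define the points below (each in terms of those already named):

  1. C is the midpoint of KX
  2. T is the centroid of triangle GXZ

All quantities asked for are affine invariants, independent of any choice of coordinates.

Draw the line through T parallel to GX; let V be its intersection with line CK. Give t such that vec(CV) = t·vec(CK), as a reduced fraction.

t = -7/6

Set Z = (0, 0), G = (1, 0), X = (0, 1), K = (3, 2); any affine frame gives the same invariant.
1. C is the midpoint of KX ⇒ C = (3/2, 3/2)
2. T is the centroid of triangle GXZ ⇒ T = (1/3, 1/3)
through T parallel to GX: direction (-1, 1); meets CK at V = (-1/4, 11/12)
V = C + t·(K−C) with t = -7/6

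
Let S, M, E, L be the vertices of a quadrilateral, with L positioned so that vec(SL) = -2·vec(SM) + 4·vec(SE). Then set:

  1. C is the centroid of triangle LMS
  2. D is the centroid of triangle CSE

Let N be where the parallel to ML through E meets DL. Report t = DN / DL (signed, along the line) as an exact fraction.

Work in coordinates with S = (0, 0), M = (1, 0), E = (0, 1), L = (-2, 4).
1. C is the centroid of triangle LMS ⇒ C = (-1/3, 4/3)
2. D is the centroid of triangle CSE ⇒ D = (-1/9, 7/9)
through E parallel to ML: direction (-3, 4); meets DL at N = (-21/19, 47/19)
N = D + t·(L−D) with t = 10/19

t = 10/19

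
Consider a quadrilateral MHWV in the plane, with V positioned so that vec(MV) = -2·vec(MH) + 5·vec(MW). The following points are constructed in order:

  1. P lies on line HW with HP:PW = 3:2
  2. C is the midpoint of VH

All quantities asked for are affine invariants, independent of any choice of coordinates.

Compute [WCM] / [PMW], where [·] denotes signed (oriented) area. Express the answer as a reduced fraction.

[WCM]:[PMW] = -5/4

Choose coordinates M = (0, 0), H = (1, 0), W = (0, 1), V = (-2, 5).
1. P lies on line HW with HP:PW = 3:2 ⇒ P = (2/5, 3/5)
2. C is the midpoint of VH ⇒ C = (-1/2, 5/2)
2·[WCM] = 1/2, 2·[PMW] = -2/5
[WCM]:[PMW] = 1/2:-2/5 = -5/4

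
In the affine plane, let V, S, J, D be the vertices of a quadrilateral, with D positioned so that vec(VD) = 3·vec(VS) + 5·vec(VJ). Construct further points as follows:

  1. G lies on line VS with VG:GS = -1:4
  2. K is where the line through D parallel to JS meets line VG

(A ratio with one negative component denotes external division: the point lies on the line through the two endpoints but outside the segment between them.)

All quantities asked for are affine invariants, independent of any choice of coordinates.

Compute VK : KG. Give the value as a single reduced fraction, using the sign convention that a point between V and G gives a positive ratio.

VK:KG = -24/25

Set V = (0, 0), S = (1, 0), J = (0, 1), D = (3, 5); any affine frame gives the same invariant.
1. G lies on line VS with VG:GS = -1:4 ⇒ G = (-1/3, 0)
2. K is where the line through D parallel to JS meets line VG ⇒ K = (8, 0)
K = V + t·(G−V) with t = -24, so VK:KG = t:(1−t) = -24:25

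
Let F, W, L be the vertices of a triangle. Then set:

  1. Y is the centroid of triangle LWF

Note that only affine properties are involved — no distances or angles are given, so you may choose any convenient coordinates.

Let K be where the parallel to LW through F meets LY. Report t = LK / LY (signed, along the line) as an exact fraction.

t = 3

Work in coordinates with F = (0, 0), W = (1, 0), L = (0, 1).
1. Y is the centroid of triangle LWF ⇒ Y = (1/3, 1/3)
through F parallel to LW: direction (1, -1); meets LY at K = (1, -1)
K = L + t·(Y−L) with t = 3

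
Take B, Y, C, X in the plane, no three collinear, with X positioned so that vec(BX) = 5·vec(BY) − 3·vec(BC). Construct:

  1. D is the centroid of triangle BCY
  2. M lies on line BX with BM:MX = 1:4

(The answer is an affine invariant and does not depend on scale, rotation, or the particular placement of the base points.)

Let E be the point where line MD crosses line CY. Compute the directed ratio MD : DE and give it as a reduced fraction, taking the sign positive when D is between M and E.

Set B = (0, 0), Y = (1, 0), C = (0, 1), X = (5, -3); any affine frame gives the same invariant.
1. D is the centroid of triangle BCY ⇒ D = (1/3, 1/3)
2. M lies on line BX with BM:MX = 1:4 ⇒ M = (1, -3/5)
line MD meets CY at E = (-1/2, 3/2)
D = M + t·(E−M) with t = 4/9, so MD:DE = 4/9:5/9

MD:DE = 4/5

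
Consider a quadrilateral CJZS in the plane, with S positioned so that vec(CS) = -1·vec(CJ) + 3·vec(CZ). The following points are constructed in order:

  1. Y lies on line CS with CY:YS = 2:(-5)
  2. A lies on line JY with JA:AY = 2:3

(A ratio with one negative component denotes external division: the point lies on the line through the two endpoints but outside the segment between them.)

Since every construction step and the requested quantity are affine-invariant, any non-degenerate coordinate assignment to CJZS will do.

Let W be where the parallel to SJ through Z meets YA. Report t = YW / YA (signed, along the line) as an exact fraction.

Set C = (0, 0), J = (1, 0), Z = (0, 1), S = (-1, 3); any affine frame gives the same invariant.
1. Y lies on line CS with CY:YS = 2:(-5) ⇒ Y = (2/3, -2)
2. A lies on line JY with JA:AY = 2:3 ⇒ A = (13/15, -4/5)
through Z parallel to SJ: direction (2, -3); meets YA at W = (14/15, -2/5)
W = Y + t·(A−Y) with t = 4/3

t = 4/3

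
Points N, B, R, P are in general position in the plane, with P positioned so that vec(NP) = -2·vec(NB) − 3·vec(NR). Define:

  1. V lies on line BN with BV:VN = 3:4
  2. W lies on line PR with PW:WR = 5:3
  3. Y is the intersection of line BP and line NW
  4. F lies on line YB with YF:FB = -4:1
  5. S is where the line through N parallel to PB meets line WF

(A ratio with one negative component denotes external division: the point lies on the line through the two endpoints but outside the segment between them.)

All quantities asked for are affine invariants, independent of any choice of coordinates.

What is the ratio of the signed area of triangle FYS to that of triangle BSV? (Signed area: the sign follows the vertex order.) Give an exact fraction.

[FYS]:[BSV] = -35/3

Choose coordinates N = (0, 0), B = (1, 0), R = (0, 1), P = (-2, -3).
1. V lies on line BN with BV:VN = 3:4 ⇒ V = (4/7, 0)
2. W lies on line PR with PW:WR = 5:3 ⇒ W = (-3/4, -1/2)
3. Y is the intersection of line BP and line NW ⇒ Y = (3, 2)
4. F lies on line YB with YF:FB = -4:1 ⇒ F = (1/3, -2/3)
5. S is where the line through N parallel to PB meets line WF ⇒ S = (-8/15, -8/15)
2·[FYS] = 8/3, 2·[BSV] = -8/35
[FYS]:[BSV] = 8/3:-8/35 = -35/3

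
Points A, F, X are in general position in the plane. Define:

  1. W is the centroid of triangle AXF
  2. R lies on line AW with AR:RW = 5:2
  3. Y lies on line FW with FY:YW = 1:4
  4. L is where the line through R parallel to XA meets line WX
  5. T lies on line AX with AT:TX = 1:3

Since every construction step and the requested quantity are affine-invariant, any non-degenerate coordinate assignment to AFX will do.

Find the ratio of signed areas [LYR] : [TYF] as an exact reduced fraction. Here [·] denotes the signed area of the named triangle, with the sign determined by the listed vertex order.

Choose coordinates A = (0, 0), F = (1, 0), X = (0, 1).
1. W is the centroid of triangle AXF ⇒ W = (1/3, 1/3)
2. R lies on line AW with AR:RW = 5:2 ⇒ R = (5/21, 5/21)
3. Y lies on line FW with FY:YW = 1:4 ⇒ Y = (13/15, 1/15)
4. L is where the line through R parallel to XA meets line WX ⇒ L = (5/21, 11/21)
5. T lies on line AX with AT:TX = 1:3 ⇒ T = (0, 1/4)
2·[LYR] = -44/245, 2·[TYF] = -1/30
[LYR]:[TYF] = -44/245:-1/30 = 264/49

[LYR]:[TYF] = 264/49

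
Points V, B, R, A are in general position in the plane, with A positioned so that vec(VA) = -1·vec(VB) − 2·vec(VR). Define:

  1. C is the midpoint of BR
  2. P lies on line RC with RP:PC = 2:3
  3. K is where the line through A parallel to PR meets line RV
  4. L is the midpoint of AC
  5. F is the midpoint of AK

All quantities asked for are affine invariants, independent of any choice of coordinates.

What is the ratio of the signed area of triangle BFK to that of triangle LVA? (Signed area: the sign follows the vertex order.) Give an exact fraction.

Choose coordinates V = (0, 0), B = (1, 0), R = (0, 1), A = (-1, -2).
1. C is the midpoint of BR ⇒ C = (1/2, 1/2)
2. P lies on line RC with RP:PC = 2:3 ⇒ P = (1/5, 4/5)
3. K is where the line through A parallel to PR meets line RV ⇒ K = (0, -3)
4. L is the midpoint of AC ⇒ L = (-1/4, -3/4)
5. F is the midpoint of AK ⇒ F = (-1/2, -5/2)
2·[BFK] = 2, 2·[LVA] = 1/4
[BFK]:[LVA] = 2:1/4 = 8

[BFK]:[LVA] = 8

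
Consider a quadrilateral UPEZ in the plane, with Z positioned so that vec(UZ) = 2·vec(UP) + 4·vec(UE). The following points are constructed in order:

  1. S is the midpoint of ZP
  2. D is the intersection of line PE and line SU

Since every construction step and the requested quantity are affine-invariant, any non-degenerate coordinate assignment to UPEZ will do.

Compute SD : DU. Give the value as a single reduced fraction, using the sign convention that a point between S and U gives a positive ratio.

SD:DU = 5/2

Set U = (0, 0), P = (1, 0), E = (0, 1), Z = (2, 4); any affine frame gives the same invariant.
1. S is the midpoint of ZP ⇒ S = (3/2, 2)
2. D is the intersection of line PE and line SU ⇒ D = (3/7, 4/7)
D = S + t·(U−S) with t = 5/7, so SD:DU = t:(1−t) = 5/7:2/7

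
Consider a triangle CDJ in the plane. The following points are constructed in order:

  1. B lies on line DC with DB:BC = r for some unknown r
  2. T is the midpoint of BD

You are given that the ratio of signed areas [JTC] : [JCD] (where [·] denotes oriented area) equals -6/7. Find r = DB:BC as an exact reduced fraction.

Choose coordinates C = (0, 0), D = (1, 0), J = (0, 1).
1. With DB:BC = r, write λ = r/(r+1) so B = D + λ·(C−D); B is affine-linear in λ
2. T is the midpoint of BD ⇒ T is an affine combination of earlier points and hence also affine-linear in λ
Every point depending on B is an affine combination of B and λ-independent points, so each such coordinate is linear in λ; the λ² term in each signed area is a multiple of (C−D)×(C−D) = 0, so 2·[JTC] and 2·[JCD] are each linear in λ. Evaluating at λ=0 and λ=1:
  2·[JTC] = 1/2·λ − 1,   2·[JCD] = 1
So [JTC]:[JCD] = (1/2·λ − 1) / (1). Setting this equal to -6/7:
  1/2·λ − 1 = -6/7·(1)  ⇒  λ = 2/7
Then r = λ/(1−λ) = (2/7)/(5/7) = 2/5. Check: with r = 2/5, B = (5/7, 0) and [JTC]:[JCD] = -6/7 as required.

r = 2/5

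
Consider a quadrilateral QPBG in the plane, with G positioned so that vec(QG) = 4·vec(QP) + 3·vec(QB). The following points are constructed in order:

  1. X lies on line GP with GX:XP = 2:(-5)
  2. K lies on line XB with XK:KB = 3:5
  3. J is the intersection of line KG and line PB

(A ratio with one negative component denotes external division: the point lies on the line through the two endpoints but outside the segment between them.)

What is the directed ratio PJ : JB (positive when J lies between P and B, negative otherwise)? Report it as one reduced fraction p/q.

PJ:JB = -9/10

Work in coordinates with Q = (0, 0), P = (1, 0), B = (0, 1), G = (4, 3).
1. X lies on line GP with GX:XP = 2:(-5) ⇒ X = (6, 5)
2. K lies on line XB with XK:KB = 3:5 ⇒ K = (15/4, 7/2)
3. J is the intersection of line KG and line PB ⇒ J = (10, -9)
J = P + t·(B−P) with t = -9, so PJ:JB = t:(1−t) = -9:10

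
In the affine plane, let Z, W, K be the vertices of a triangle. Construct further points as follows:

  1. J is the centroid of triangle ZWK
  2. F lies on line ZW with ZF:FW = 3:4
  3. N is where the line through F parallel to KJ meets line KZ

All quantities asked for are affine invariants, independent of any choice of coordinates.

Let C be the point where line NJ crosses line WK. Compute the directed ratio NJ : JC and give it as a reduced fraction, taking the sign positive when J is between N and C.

NJ:JC = -4/7

Work in coordinates with Z = (0, 0), W = (1, 0), K = (0, 1).
1. J is the centroid of triangle ZWK ⇒ J = (1/3, 1/3)
2. F lies on line ZW with ZF:FW = 3:4 ⇒ F = (3/7, 0)
3. N is where the line through F parallel to KJ meets line KZ ⇒ N = (0, 6/7)
line NJ meets WK at C = (-1/4, 5/4)
J = N + t·(C−N) with t = -4/3, so NJ:JC = -4/3:7/3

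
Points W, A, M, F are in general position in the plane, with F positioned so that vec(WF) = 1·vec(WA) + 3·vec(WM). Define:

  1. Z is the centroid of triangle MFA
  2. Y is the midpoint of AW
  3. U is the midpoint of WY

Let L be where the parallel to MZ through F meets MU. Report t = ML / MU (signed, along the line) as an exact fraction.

Work in coordinates with W = (0, 0), A = (1, 0), M = (0, 1), F = (1, 3).
1. Z is the centroid of triangle MFA ⇒ Z = (2/3, 4/3)
2. Y is the midpoint of AW ⇒ Y = (1/2, 0)
3. U is the midpoint of WY ⇒ U = (1/4, 0)
through F parallel to MZ: direction (2/3, 1/3); meets MU at L = (-1/3, 7/3)
L = M + t·(U−M) with t = -4/3

t = -4/3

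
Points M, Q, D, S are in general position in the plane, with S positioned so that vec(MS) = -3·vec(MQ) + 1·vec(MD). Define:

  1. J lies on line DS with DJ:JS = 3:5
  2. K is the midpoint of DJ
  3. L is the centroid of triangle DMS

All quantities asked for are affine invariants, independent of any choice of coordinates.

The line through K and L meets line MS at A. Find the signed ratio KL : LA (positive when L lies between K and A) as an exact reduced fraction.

Assign M = (0, 0), Q = (1, 0), D = (0, 1), S = (-3, 1) — the answer is frame-independent, so this choice is without loss of generality.
1. J lies on line DS with DJ:JS = 3:5 ⇒ J = (-9/8, 1)
2. K is the midpoint of DJ ⇒ K = (-9/16, 1)
3. L is the centroid of triangle DMS ⇒ L = (-1, 2/3)
line KL meets MS at A = (-30/23, 10/23)
L = K + t·(A−K) with t = 23/39, so KL:LA = 23/39:16/39

KL:LA = 23/16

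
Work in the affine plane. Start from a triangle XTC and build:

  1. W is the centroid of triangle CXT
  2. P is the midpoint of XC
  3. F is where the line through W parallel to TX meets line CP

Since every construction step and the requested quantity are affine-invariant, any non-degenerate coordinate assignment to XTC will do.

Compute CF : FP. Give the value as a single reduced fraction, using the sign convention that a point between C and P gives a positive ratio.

CF:FP = -4

Assign X = (0, 0), T = (1, 0), C = (0, 1) — the answer is frame-independent, so this choice is without loss of generality.
1. W is the centroid of triangle CXT ⇒ W = (1/3, 1/3)
2. P is the midpoint of XC ⇒ P = (0, 1/2)
3. F is where the line through W parallel to TX meets line CP ⇒ F = (0, 1/3)
F = C + t·(P−C) with t = 4/3, so CF:FP = t:(1−t) = 4/3:-1/3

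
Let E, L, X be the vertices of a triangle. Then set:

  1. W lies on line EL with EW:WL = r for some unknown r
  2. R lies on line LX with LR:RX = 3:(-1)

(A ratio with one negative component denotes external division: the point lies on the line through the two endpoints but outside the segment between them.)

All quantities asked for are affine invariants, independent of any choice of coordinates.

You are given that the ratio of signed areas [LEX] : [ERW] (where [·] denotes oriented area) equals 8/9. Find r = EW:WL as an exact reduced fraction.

r = 3

Set E = (0, 0), L = (1, 0), X = (0, 1); any affine frame gives the same invariant.
1. With EW:WL = r, write λ = r/(r+1) so W = E + λ·(L−E); W is affine-linear in λ
2. R lies on line LX with LR:RX = 3:(-1) ⇒ R = (-1/2, 3/2)
Every point depending on W is an affine combination of W and λ-independent points, so each such coordinate is linear in λ; the λ² term in each signed area is a multiple of (L−E)×(L−E) = 0, so 2·[LEX] and 2·[ERW] are each linear in λ. Evaluating at λ=0 and λ=1:
  2·[LEX] = -1,   2·[ERW] = -3/2·λ
So [LEX]:[ERW] = (-1) / (-3/2·λ). Setting this equal to 8/9:
  -1 = 8/9·(-3/2·λ)  ⇒  λ = 3/4
Then r = λ/(1−λ) = (3/4)/(1/4) = 3. Check: with r = 3, W = (3/4, 0) and [LEX]:[ERW] = 8/9 as required.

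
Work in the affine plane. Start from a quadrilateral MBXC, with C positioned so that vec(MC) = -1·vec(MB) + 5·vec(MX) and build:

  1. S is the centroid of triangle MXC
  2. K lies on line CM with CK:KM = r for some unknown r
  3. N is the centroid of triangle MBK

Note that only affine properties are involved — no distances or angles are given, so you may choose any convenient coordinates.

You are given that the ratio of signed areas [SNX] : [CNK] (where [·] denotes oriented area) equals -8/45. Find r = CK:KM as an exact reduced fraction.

r = -3/4

Work in coordinates with M = (0, 0), B = (1, 0), X = (0, 1), C = (-1, 5).
1. S is the centroid of triangle MXC ⇒ S = (-1/3, 2)
2. With CK:KM = r, write λ = r/(r+1) so K = C + λ·(M−C); K is affine-linear in λ
3. N is the centroid of triangle MBK ⇒ N is an affine combination of earlier points and hence also affine-linear in λ
Every point depending on K is an affine combination of K and λ-independent points, so each such coordinate is linear in λ; the λ² term in each signed area is a multiple of (M−C)×(M−C) = 0, so 2·[SNX] and 2·[CNK] are each linear in λ. Evaluating at λ=0 and λ=1:
  2·[SNX] = 2/9·λ − 2/9,   2·[CNK] = -5/3·λ
So [SNX]:[CNK] = (2/9·λ − 2/9) / (-5/3·λ). Setting this equal to -8/45:
  2/9·λ − 2/9 = -8/45·(-5/3·λ)  ⇒  λ = -3
Then r = λ/(1−λ) = (-3)/(4) = -3/4. Check: with r = -3/4, K = (-4, 20) and [SNX]:[CNK] = -8/45 as required.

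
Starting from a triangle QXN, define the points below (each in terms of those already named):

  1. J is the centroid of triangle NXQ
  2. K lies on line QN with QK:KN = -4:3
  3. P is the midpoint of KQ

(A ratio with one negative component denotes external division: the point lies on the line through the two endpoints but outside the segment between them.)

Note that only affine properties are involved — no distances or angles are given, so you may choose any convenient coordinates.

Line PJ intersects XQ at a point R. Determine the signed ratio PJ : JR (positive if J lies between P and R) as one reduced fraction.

Assign Q = (0, 0), X = (1, 0), N = (0, 1) — the answer is frame-independent, so this choice is without loss of generality.
1. J is the centroid of triangle NXQ ⇒ J = (1/3, 1/3)
2. K lies on line QN with QK:KN = -4:3 ⇒ K = (0, 4)
3. P is the midpoint of KQ ⇒ P = (0, 2)
line PJ meets XQ at R = (2/5, 0)
J = P + t·(R−P) with t = 5/6, so PJ:JR = 5/6:1/6

PJ:JR = 5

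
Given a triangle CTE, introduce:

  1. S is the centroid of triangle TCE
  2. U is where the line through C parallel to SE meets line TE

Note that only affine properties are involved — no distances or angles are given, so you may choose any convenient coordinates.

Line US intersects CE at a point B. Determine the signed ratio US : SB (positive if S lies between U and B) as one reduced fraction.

Set C = (0, 0), T = (1, 0), E = (0, 1); any affine frame gives the same invariant.
1. S is the centroid of triangle TCE ⇒ S = (1/3, 1/3)
2. U is where the line through C parallel to SE meets line TE ⇒ U = (-1, 2)
line US meets CE at B = (0, 3/4)
S = U + t·(B−U) with t = 4/3, so US:SB = 4/3:-1/3

US:SB = -4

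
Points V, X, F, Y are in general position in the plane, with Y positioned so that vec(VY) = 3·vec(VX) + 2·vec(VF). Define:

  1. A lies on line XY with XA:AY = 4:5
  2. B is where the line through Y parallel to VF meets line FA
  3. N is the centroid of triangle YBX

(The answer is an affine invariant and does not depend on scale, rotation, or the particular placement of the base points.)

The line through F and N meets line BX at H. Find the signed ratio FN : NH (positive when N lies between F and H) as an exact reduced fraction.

Set V = (0, 0), X = (1, 0), F = (0, 1), Y = (3, 2); any affine frame gives the same invariant.
1. A lies on line XY with XA:AY = 4:5 ⇒ A = (17/9, 8/9)
2. B is where the line through Y parallel to VF meets line FA ⇒ B = (3, 14/17)
3. N is the centroid of triangle YBX ⇒ N = (7/3, 16/17)
line FN meets BX at H = (42/13, 203/221)
N = F + t·(H−F) with t = 13/18, so FN:NH = 13/18:5/18

FN:NH = 13/5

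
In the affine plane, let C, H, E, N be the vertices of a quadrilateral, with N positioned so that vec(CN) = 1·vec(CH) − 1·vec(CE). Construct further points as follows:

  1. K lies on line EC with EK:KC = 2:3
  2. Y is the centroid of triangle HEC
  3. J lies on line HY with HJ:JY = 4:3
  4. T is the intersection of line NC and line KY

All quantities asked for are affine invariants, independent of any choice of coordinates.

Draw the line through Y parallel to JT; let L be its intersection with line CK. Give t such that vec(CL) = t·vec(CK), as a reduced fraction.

t = 75/76

Assign C = (0, 0), H = (1, 0), E = (0, 1), N = (1, -1) — the answer is frame-independent, so this choice is without loss of generality.
1. K lies on line EC with EK:KC = 2:3 ⇒ K = (0, 3/5)
2. Y is the centroid of triangle HEC ⇒ Y = (1/3, 1/3)
3. J lies on line HY with HJ:JY = 4:3 ⇒ J = (13/21, 4/21)
4. T is the intersection of line NC and line KY ⇒ T = (-3, 3)
through Y parallel to JT: direction (-76/21, 59/21); meets CK at L = (0, 45/76)
L = C + t·(K−C) with t = 75/76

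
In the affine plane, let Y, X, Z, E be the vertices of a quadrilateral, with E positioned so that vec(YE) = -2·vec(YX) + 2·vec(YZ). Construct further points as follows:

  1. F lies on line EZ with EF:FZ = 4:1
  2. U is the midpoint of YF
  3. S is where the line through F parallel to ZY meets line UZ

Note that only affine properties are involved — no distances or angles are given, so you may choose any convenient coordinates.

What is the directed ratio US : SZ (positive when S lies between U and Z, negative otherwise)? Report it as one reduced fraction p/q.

Set Y = (0, 0), X = (1, 0), Z = (0, 1), E = (-2, 2); any affine frame gives the same invariant.
1. F lies on line EZ with EF:FZ = 4:1 ⇒ F = (-2/5, 6/5)
2. U is the midpoint of YF ⇒ U = (-1/5, 3/5)
3. S is where the line through F parallel to ZY meets line UZ ⇒ S = (-2/5, 1/5)
S = U + t·(Z−U) with t = -1, so US:SZ = t:(1−t) = -1:2

US:SZ = -1/2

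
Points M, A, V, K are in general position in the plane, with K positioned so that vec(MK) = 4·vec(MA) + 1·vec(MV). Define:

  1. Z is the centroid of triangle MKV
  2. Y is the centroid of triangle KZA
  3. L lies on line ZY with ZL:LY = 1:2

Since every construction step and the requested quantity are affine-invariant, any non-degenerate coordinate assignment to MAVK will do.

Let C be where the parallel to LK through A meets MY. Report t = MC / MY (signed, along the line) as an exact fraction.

Set M = (0, 0), A = (1, 0), V = (0, 1), K = (4, 1); any affine frame gives the same invariant.
1. Z is the centroid of triangle MKV ⇒ Z = (4/3, 2/3)
2. Y is the centroid of triangle KZA ⇒ Y = (19/9, 5/9)
3. L lies on line ZY with ZL:LY = 1:2 ⇒ L = (43/27, 17/27)
through A parallel to LK: direction (65/27, 10/27); meets MY at C = (-38/27, -10/27)
C = M + t·(Y−M) with t = -2/3

t = -2/3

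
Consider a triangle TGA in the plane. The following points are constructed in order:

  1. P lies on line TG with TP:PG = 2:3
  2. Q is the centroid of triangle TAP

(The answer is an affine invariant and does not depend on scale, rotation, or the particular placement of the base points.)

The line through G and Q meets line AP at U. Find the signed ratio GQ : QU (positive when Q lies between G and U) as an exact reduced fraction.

Work in coordinates with T = (0, 0), G = (1, 0), A = (0, 1).
1. P lies on line TG with TP:PG = 2:3 ⇒ P = (2/5, 0)
2. Q is the centroid of triangle TAP ⇒ Q = (2/15, 1/3)
line GQ meets AP at U = (16/55, 3/11)
Q = G + t·(U−G) with t = 11/9, so GQ:QU = 11/9:-2/9

GQ:QU = -11/2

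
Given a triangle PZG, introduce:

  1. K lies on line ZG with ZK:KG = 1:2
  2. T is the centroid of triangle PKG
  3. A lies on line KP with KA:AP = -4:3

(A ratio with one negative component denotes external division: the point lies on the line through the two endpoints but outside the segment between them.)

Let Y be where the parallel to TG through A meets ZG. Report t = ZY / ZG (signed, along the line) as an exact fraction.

Assign P = (0, 0), Z = (1, 0), G = (0, 1) — the answer is frame-independent, so this choice is without loss of generality.
1. K lies on line ZG with ZK:KG = 1:2 ⇒ K = (2/3, 1/3)
2. T is the centroid of triangle PKG ⇒ T = (2/9, 4/9)
3. A lies on line KP with KA:AP = -4:3 ⇒ A = (-2, -1)
through A parallel to TG: direction (-2/9, 5/9); meets ZG at Y = (-14/3, 17/3)
Y = Z + t·(G−Z) with t = 17/3

t = 17/3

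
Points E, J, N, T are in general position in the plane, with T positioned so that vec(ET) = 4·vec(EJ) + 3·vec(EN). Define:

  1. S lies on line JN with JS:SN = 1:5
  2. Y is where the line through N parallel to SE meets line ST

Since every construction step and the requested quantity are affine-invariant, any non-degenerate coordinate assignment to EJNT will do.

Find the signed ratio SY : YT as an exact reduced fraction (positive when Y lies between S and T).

Choose coordinates E = (0, 0), J = (1, 0), N = (0, 1), T = (4, 3).
1. S lies on line JN with JS:SN = 1:5 ⇒ S = (5/6, 1/6)
2. Y is where the line through N parallel to SE meets line ST ⇒ Y = (25/11, 16/11)
Y = S + t·(T−S) with t = 5/11, so SY:YT = t:(1−t) = 5/11:6/11

SY:YT = 5/6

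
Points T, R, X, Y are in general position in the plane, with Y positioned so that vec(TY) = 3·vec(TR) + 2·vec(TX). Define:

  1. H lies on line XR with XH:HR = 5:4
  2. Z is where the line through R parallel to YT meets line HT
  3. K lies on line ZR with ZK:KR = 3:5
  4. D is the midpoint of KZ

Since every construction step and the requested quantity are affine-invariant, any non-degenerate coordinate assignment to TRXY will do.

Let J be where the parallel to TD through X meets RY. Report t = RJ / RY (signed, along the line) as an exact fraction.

Work in coordinates with T = (0, 0), R = (1, 0), X = (0, 1), Y = (3, 2).
1. H lies on line XR with XH:HR = 5:4 ⇒ H = (5/9, 4/9)
2. Z is where the line through R parallel to YT meets line HT ⇒ Z = (-5, -4)
3. K lies on line ZR with ZK:KR = 3:5 ⇒ K = (-11/4, -5/2)
4. D is the midpoint of KZ ⇒ D = (-31/8, -13/4)
through X parallel to TD: direction (-31/8, -13/4); meets RY at J = (62/5, 57/5)
J = R + t·(Y−R) with t = 57/10

t = 57/10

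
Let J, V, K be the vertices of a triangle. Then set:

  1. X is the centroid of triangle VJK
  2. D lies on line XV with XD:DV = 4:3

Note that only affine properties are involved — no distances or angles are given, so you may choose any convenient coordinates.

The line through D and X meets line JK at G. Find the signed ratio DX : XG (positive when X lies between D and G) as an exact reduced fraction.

Work in coordinates with J = (0, 0), V = (1, 0), K = (0, 1).
1. X is the centroid of triangle VJK ⇒ X = (1/3, 1/3)
2. D lies on line XV with XD:DV = 4:3 ⇒ D = (5/7, 1/7)
line DX meets JK at G = (0, 1/2)
X = D + t·(G−D) with t = 8/15, so DX:XG = 8/15:7/15

DX:XG = 8/7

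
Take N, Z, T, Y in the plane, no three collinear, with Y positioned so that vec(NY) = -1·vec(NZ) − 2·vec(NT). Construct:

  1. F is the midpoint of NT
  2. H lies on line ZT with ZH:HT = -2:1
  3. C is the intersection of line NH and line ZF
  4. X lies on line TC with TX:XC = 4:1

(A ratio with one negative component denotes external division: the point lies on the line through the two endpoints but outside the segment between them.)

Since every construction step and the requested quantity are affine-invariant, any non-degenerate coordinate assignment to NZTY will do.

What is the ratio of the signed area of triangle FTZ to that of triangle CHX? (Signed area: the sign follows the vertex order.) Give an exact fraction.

Assign N = (0, 0), Z = (1, 0), T = (0, 1), Y = (-1, -2) — the answer is frame-independent, so this choice is without loss of generality.
1. F is the midpoint of NT ⇒ F = (0, 1/2)
2. H lies on line ZT with ZH:HT = -2:1 ⇒ H = (-1, 2)
3. C is the intersection of line NH and line ZF ⇒ C = (-1/3, 2/3)
4. X lies on line TC with TX:XC = 4:1 ⇒ X = (-4/15, 11/15)
2·[FTZ] = -1/2, 2·[CHX] = -2/15
[FTZ]:[CHX] = -1/2:-2/15 = 15/4

[FTZ]:[CHX] = 15/4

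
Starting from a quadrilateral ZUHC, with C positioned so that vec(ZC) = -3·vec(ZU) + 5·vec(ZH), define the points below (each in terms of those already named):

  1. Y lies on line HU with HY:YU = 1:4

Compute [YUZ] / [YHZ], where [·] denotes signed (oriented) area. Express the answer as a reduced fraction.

Work in coordinates with Z = (0, 0), U = (1, 0), H = (0, 1), C = (-3, 5).
1. Y lies on line HU with HY:YU = 1:4 ⇒ Y = (1/5, 4/5)
2·[YUZ] = -4/5, 2·[YHZ] = 1/5
[YUZ]:[YHZ] = -4/5:1/5 = -4

[YUZ]:[YHZ] = -4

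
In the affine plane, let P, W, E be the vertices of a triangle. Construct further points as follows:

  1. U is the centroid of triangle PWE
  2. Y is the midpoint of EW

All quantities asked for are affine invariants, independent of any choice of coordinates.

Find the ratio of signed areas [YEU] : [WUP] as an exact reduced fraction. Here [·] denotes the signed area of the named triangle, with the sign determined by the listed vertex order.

[YEU]:[WUP] = 1/2

Assign P = (0, 0), W = (1, 0), E = (0, 1) — the answer is frame-independent, so this choice is without loss of generality.
1. U is the centroid of triangle PWE ⇒ U = (1/3, 1/3)
2. Y is the midpoint of EW ⇒ Y = (1/2, 1/2)
2·[YEU] = 1/6, 2·[WUP] = 1/3
[YEU]:[WUP] = 1/6:1/3 = 1/2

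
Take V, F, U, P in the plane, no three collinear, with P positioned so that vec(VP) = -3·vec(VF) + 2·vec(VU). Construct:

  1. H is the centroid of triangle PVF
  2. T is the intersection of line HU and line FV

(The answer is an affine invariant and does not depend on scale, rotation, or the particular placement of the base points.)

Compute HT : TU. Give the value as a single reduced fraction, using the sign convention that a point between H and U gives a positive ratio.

Work in coordinates with V = (0, 0), F = (1, 0), U = (0, 1), P = (-3, 2).
1. H is the centroid of triangle PVF ⇒ H = (-2/3, 2/3)
2. T is the intersection of line HU and line FV ⇒ T = (-2, 0)
T = H + t·(U−H) with t = -2, so HT:TU = t:(1−t) = -2:3

HT:TU = -2/3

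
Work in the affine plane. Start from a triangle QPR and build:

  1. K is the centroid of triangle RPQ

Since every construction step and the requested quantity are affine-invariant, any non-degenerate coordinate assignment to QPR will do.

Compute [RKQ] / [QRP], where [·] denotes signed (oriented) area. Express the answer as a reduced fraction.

[RKQ]:[QRP] = 1/3

Work in coordinates with Q = (0, 0), P = (1, 0), R = (0, 1).
1. K is the centroid of triangle RPQ ⇒ K = (1/3, 1/3)
2·[RKQ] = -1/3, 2·[QRP] = -1
[RKQ]:[QRP] = -1/3:-1 = 1/3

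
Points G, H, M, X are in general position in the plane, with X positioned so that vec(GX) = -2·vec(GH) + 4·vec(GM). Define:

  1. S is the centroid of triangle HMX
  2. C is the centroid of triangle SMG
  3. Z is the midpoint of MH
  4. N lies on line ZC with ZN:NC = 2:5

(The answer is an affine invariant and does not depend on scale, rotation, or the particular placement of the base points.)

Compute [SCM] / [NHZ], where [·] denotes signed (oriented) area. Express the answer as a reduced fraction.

[SCM]:[NHZ] = 7/2

Assign G = (0, 0), H = (1, 0), M = (0, 1), X = (-2, 4) — the answer is frame-independent, so this choice is without loss of generality.
1. S is the centroid of triangle HMX ⇒ S = (-1/3, 5/3)
2. C is the centroid of triangle SMG ⇒ C = (-1/9, 8/9)
3. Z is the midpoint of MH ⇒ Z = (1/2, 1/2)
4. N lies on line ZC with ZN:NC = 2:5 ⇒ N = (41/126, 11/18)
2·[SCM] = 1/9, 2·[NHZ] = 2/63
[SCM]:[NHZ] = 1/9:2/63 = 7/2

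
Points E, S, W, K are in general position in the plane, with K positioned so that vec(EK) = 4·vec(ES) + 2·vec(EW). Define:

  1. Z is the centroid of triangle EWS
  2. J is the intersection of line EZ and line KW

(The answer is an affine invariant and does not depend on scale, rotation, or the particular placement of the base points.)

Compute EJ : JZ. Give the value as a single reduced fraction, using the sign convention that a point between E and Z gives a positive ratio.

Choose coordinates E = (0, 0), S = (1, 0), W = (0, 1), K = (4, 2).
1. Z is the centroid of triangle EWS ⇒ Z = (1/3, 1/3)
2. J is the intersection of line EZ and line KW ⇒ J = (4/3, 4/3)
J = E + t·(Z−E) with t = 4, so EJ:JZ = t:(1−t) = 4:-3

EJ:JZ = -4/3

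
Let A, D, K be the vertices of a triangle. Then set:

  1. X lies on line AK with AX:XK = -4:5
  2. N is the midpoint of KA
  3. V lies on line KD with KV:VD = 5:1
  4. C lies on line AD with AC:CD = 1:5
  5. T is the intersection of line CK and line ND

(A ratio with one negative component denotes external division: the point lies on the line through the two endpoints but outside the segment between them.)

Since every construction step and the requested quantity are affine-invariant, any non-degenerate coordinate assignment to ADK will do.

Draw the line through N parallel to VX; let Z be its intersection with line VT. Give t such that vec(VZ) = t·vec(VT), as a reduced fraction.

t = 9/8

Choose coordinates A = (0, 0), D = (1, 0), K = (0, 1).
1. X lies on line AK with AX:XK = -4:5 ⇒ X = (0, -4)
2. N is the midpoint of KA ⇒ N = (0, 1/2)
3. V lies on line KD with KV:VD = 5:1 ⇒ V = (5/6, 1/6)
4. C lies on line AD with AC:CD = 1:5 ⇒ C = (1/6, 0)
5. T is the intersection of line CK and line ND ⇒ T = (1/11, 5/11)
through N parallel to VX: direction (-5/6, -25/6); meets VT at Z = (-1/528, 259/528)
Z = V + t·(T−V) with t = 9/8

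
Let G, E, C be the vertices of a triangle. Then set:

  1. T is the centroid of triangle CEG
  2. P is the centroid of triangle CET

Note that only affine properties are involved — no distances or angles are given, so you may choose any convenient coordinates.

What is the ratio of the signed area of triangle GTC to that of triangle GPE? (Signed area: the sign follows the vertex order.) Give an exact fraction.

[GTC]:[GPE] = -3/4

Set G = (0, 0), E = (1, 0), C = (0, 1); any affine frame gives the same invariant.
1. T is the centroid of triangle CEG ⇒ T = (1/3, 1/3)
2. P is the centroid of triangle CET ⇒ P = (4/9, 4/9)
2·[GTC] = 1/3, 2·[GPE] = -4/9
[GTC]:[GPE] = 1/3:-4/9 = -3/4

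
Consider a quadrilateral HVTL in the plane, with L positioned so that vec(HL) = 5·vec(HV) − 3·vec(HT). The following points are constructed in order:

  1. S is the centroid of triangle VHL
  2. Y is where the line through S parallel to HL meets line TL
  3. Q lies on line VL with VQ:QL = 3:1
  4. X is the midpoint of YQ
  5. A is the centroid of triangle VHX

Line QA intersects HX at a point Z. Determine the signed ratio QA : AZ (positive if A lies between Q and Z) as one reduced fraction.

Choose coordinates H = (0, 0), V = (1, 0), T = (0, 1), L = (5, -3).
1. S is the centroid of triangle VHL ⇒ S = (2, -1)
2. Y is where the line through S parallel to HL meets line TL ⇒ Y = (4, -11/5)
3. Q lies on line VL with VQ:QL = 3:1 ⇒ Q = (4, -9/4)
4. X is the midpoint of YQ ⇒ X = (4, -89/40)
5. A is the centroid of triangle VHX ⇒ A = (5/3, -89/120)
line QA meets HX at Z = (376/101, -4183/2020)
A = Q + t·(Z−Q) with t = 101/12, so QA:AZ = 101/12:-89/12

QA:AZ = -101/89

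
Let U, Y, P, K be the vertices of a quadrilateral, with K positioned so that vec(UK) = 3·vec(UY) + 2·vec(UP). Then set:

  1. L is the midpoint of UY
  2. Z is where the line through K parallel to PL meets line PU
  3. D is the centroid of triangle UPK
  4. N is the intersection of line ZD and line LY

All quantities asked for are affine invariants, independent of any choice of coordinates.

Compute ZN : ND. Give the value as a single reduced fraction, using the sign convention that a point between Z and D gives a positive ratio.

Work in coordinates with U = (0, 0), Y = (1, 0), P = (0, 1), K = (3, 2).
1. L is the midpoint of UY ⇒ L = (1/2, 0)
2. Z is where the line through K parallel to PL meets line PU ⇒ Z = (0, 8)
3. D is the centroid of triangle UPK ⇒ D = (1, 1)
4. N is the intersection of line ZD and line LY ⇒ N = (8/7, 0)
N = Z + t·(D−Z) with t = 8/7, so ZN:ND = t:(1−t) = 8/7:-1/7

ZN:ND = -8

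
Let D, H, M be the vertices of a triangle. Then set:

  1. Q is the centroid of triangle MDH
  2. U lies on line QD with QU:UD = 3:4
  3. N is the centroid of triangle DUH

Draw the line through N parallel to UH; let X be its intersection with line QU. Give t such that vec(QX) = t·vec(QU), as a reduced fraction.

t = 13/9

Set D = (0, 0), H = (1, 0), M = (0, 1); any affine frame gives the same invariant.
1. Q is the centroid of triangle MDH ⇒ Q = (1/3, 1/3)
2. U lies on line QD with QU:UD = 3:4 ⇒ U = (4/21, 4/21)
3. N is the centroid of triangle DUH ⇒ N = (25/63, 4/63)
through N parallel to UH: direction (17/21, -4/21); meets QU at X = (8/63, 8/63)
X = Q + t·(U−Q) with t = 13/9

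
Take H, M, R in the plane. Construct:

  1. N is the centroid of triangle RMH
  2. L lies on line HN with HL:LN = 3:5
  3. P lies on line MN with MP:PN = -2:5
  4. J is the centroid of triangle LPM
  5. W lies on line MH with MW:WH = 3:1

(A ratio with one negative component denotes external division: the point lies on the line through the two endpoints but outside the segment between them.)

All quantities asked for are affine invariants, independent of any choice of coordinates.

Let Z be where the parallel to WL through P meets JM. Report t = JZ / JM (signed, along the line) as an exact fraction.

t = 43/19

Work in coordinates with H = (0, 0), M = (1, 0), R = (0, 1).
1. N is the centroid of triangle RMH ⇒ N = (1/3, 1/3)
2. L lies on line HN with HL:LN = 3:5 ⇒ L = (1/8, 1/8)
3. P lies on line MN with MP:PN = -2:5 ⇒ P = (13/9, -2/9)
4. J is the centroid of triangle LPM ⇒ J = (185/216, -7/216)
5. W lies on line MH with MW:WH = 3:1 ⇒ W = (1/4, 0)
through P parallel to WL: direction (-1/8, 1/8); meets JM at Z = (202/171, 7/171)
Z = J + t·(M−J) with t = 43/19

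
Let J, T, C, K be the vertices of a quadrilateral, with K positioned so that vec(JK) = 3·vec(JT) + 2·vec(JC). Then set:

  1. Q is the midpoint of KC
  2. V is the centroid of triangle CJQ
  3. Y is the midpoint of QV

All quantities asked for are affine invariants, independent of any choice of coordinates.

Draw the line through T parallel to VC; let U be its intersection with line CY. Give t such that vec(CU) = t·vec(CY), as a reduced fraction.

Assign J = (0, 0), T = (1, 0), C = (0, 1), K = (3, 2) — the answer is frame-independent, so this choice is without loss of generality.
1. Q is the midpoint of KC ⇒ Q = (3/2, 3/2)
2. V is the centroid of triangle CJQ ⇒ V = (1/2, 5/6)
3. Y is the midpoint of QV ⇒ Y = (1, 7/6)
through T parallel to VC: direction (-1/2, 1/6); meets CY at U = (-4/3, 7/9)
U = C + t·(Y−C) with t = -4/3

t = -4/3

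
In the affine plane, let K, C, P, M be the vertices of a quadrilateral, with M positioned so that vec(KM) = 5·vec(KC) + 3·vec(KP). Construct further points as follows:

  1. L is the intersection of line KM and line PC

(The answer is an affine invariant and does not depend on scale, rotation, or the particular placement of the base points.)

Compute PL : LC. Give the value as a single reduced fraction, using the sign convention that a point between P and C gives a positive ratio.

PL:LC = 5/3

Choose coordinates K = (0, 0), C = (1, 0), P = (0, 1), M = (5, 3).
1. L is the intersection of line KM and line PC ⇒ L = (5/8, 3/8)
L = P + t·(C−P) with t = 5/8, so PL:LC = t:(1−t) = 5/8:3/8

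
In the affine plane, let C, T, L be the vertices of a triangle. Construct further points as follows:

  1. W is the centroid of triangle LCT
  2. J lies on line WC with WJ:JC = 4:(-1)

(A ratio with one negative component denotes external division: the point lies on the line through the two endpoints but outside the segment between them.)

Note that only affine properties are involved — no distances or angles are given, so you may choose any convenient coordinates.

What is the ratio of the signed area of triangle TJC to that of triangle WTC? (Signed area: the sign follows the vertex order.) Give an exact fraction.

[TJC]:[WTC] = 1/3

Assign C = (0, 0), T = (1, 0), L = (0, 1) — the answer is frame-independent, so this choice is without loss of generality.
1. W is the centroid of triangle LCT ⇒ W = (1/3, 1/3)
2. J lies on line WC with WJ:JC = 4:(-1) ⇒ J = (-1/9, -1/9)
2·[TJC] = -1/9, 2·[WTC] = -1/3
[TJC]:[WTC] = -1/9:-1/3 = 1/3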